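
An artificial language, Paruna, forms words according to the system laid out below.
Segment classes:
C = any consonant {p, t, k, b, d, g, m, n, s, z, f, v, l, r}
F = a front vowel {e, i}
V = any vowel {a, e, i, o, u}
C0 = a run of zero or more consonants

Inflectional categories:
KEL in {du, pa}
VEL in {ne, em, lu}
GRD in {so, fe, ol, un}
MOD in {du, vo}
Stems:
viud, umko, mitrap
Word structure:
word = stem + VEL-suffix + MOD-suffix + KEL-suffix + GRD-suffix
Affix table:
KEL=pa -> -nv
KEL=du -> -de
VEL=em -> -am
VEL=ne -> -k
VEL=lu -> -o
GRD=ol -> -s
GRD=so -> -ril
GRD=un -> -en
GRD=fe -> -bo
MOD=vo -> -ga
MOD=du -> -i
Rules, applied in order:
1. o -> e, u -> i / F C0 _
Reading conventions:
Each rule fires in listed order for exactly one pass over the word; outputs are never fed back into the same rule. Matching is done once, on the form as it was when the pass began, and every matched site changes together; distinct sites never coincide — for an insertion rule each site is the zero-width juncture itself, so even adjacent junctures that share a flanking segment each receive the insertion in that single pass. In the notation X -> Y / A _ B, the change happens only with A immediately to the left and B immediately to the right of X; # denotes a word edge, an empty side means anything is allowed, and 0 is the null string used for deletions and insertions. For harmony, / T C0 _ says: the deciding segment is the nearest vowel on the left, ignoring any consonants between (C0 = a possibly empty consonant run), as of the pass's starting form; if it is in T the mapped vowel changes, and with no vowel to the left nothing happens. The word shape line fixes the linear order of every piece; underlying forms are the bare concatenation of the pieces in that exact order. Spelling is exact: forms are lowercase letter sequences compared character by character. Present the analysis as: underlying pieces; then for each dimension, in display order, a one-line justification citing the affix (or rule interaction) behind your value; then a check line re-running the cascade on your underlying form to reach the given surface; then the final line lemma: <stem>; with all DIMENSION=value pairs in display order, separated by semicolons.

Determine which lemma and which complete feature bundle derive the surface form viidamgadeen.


underlying: viud-am-ga-de-en
KEL=du - signalled by the affix -de
VEL=em - signalled by the affix -am
GRD=un - signalled by the affix -en
MOD=vo - signalled by the affix -ga
check: viudamgadeen -> viidamgadeen
lemma: viud; KEL=du; VEL=em; GRD=un; MOD=vo


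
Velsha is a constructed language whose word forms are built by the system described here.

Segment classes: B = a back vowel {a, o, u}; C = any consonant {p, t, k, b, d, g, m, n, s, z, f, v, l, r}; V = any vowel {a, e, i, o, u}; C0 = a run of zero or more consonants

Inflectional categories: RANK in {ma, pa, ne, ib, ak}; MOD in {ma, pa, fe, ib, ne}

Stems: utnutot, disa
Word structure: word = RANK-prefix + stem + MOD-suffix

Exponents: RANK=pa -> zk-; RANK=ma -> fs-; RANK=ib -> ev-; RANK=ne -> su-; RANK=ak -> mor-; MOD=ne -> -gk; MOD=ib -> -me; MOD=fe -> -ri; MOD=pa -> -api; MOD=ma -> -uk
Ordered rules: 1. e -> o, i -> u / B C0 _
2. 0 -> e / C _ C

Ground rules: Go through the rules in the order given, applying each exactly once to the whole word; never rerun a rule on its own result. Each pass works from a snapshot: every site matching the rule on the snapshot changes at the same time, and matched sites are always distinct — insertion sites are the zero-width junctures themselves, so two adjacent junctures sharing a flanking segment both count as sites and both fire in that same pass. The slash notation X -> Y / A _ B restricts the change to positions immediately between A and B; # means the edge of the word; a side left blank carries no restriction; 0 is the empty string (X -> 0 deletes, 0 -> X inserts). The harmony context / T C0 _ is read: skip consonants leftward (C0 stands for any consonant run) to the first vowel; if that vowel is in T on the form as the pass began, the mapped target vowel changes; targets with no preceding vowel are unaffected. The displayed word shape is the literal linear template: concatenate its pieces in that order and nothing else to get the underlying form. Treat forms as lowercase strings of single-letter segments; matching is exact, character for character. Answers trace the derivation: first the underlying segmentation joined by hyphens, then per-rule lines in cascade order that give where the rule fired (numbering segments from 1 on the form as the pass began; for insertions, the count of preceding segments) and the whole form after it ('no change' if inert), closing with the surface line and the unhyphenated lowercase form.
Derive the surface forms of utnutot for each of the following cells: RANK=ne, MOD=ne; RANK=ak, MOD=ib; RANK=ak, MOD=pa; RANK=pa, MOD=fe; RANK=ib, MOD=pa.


cell RANK=ne, MOD=ne:
underlying: su-utnutot-gk
1. e -> o, i -> u / B C0 _: no change
2. 0 -> e / C _ C: inserts after position(s) 4, 9, 10: suutenutotegek
surface: suutenutotegek

cell RANK=ak, MOD=ib:
underlying: mor-utnutot-me
1. e -> o, i -> u / B C0 _: fires at position(s) 12: morutnutotmo
2. 0 -> e / C _ C: inserts after position(s) 5, 10: morutenutotemo
surface: morutenutotemo

cell RANK=ak, MOD=pa:
underlying: mor-utnutot-api
1. e -> o, i -> u / B C0 _: fires at position(s) 13: morutnutotapu
2. 0 -> e / C _ C: inserts after position(s) 5: morutenutotapu
surface: morutenutotapu

cell RANK=pa, MOD=fe:
underlying: zk-utnutot-ri
1. e -> o, i -> u / B C0 _: fires at position(s) 11: zkutnutotru
2. 0 -> e / C _ C: inserts after position(s) 1, 4, 9: zekutenutoteru
surface: zekutenutoteru

cell RANK=ib, MOD=pa:
underlying: ev-utnutot-api
1. e -> o, i -> u / B C0 _: fires at position(s) 12: evutnutotapu
2. 0 -> e / C _ C: inserts after position(s) 4: evutenutotapu
surface: evutenutotapu


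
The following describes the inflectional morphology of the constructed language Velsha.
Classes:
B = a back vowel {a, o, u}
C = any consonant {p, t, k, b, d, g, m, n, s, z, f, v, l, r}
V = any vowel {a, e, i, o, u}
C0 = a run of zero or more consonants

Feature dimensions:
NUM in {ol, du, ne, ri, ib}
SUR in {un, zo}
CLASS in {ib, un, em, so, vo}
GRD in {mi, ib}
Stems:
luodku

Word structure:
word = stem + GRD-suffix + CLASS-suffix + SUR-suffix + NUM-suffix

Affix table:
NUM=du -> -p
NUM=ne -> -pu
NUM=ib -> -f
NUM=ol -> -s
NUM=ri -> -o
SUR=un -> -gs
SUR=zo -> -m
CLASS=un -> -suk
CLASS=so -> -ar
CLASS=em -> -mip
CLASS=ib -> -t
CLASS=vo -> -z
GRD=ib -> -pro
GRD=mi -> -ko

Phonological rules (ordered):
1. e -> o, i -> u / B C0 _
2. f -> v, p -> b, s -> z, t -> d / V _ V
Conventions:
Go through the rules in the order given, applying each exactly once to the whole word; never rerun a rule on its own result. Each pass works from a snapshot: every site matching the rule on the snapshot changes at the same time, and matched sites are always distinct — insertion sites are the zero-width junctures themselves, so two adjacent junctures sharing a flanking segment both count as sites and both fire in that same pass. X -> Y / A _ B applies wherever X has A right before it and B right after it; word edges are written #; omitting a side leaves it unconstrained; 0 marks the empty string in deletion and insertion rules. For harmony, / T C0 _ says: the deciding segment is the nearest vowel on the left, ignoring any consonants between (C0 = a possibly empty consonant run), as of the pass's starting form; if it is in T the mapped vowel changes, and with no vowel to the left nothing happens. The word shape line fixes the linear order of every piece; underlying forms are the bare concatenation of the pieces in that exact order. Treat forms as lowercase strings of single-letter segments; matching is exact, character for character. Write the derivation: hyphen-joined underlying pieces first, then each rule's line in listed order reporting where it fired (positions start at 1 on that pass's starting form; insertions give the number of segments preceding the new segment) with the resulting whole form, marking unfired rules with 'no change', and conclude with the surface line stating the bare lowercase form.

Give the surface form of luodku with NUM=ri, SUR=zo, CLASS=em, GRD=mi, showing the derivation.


underlying: luodku-ko-mip-m-o
1. e -> o, i -> u / B C0 _: fires at position(s) 10: luodkukomupmo
2. f -> v, p -> b, s -> z, t -> d / V _ V: no change
surface: luodkukomupmo


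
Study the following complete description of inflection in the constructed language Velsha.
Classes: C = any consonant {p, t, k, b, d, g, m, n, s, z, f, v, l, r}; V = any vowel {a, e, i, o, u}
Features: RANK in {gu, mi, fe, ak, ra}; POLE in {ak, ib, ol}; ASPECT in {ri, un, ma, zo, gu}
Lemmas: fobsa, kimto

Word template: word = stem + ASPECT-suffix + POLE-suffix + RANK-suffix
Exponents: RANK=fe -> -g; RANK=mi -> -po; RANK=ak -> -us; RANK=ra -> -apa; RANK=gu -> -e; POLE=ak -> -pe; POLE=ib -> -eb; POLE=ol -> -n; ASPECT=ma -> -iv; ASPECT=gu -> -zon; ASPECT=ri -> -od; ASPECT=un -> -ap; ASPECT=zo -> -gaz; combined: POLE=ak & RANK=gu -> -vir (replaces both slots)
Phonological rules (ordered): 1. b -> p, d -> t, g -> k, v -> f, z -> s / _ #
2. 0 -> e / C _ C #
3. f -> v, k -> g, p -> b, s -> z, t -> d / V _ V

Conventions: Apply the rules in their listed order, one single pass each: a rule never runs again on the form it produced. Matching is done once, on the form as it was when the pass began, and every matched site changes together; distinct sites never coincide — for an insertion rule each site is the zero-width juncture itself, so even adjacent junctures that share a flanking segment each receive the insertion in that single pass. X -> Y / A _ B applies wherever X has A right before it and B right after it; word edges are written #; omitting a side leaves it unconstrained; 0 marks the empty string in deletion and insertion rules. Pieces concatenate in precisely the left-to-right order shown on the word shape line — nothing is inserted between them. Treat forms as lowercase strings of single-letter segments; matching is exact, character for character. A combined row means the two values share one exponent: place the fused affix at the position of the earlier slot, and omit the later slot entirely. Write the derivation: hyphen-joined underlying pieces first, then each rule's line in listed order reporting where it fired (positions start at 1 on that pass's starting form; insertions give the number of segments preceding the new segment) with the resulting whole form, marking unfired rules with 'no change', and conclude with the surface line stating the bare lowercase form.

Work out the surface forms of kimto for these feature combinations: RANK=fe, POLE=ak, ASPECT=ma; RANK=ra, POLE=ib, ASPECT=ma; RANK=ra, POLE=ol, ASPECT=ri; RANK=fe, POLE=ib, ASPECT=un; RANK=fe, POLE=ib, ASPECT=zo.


cell RANK=fe, POLE=ak, ASPECT=ma:
underlying: kimto-iv-pe-g
1. b -> p, d -> t, g -> k, v -> f, z -> s / _ #: fires at position(s) 10: kimtoivpek
2. 0 -> e / C _ C #: no change
3. f -> v, k -> g, p -> b, s -> z, t -> d / V _ V: no change
surface: kimtoivpek

cell RANK=ra, POLE=ib, ASPECT=ma:
underlying: kimto-iv-eb-apa
1. b -> p, d -> t, g -> k, v -> f, z -> s / _ #: no change
2. 0 -> e / C _ C #: no change
3. f -> v, k -> g, p -> b, s -> z, t -> d / V _ V: fires at position(s) 11: kimtoivebaba
surface: kimtoivebaba

cell RANK=ra, POLE=ol, ASPECT=ri:
underlying: kimto-od-n-apa
1. b -> p, d -> t, g -> k, v -> f, z -> s / _ #: no change
2. 0 -> e / C _ C #: no change
3. f -> v, k -> g, p -> b, s -> z, t -> d / V _ V: fires at position(s) 10: kimtoodnaba
surface: kimtoodnaba

cell RANK=fe, POLE=ib, ASPECT=un:
underlying: kimto-ap-eb-g
1. b -> p, d -> t, g -> k, v -> f, z -> s / _ #: fires at position(s) 10: kimtoapebk
2. 0 -> e / C _ C #: inserts after position(s) 9: kimtoapebek
3. f -> v, k -> g, p -> b, s -> z, t -> d / V _ V: fires at position(s) 7: kimtoabebek
surface: kimtoabebek

cell RANK=fe, POLE=ib, ASPECT=zo:
underlying: kimto-gaz-eb-g
1. b -> p, d -> t, g -> k, v -> f, z -> s / _ #: fires at position(s) 11: kimtogazebk
2. 0 -> e / C _ C #: inserts after position(s) 10: kimtogazebek
3. f -> v, k -> g, p -> b, s -> z, t -> d / V _ V: no change
surface: kimtogazebek


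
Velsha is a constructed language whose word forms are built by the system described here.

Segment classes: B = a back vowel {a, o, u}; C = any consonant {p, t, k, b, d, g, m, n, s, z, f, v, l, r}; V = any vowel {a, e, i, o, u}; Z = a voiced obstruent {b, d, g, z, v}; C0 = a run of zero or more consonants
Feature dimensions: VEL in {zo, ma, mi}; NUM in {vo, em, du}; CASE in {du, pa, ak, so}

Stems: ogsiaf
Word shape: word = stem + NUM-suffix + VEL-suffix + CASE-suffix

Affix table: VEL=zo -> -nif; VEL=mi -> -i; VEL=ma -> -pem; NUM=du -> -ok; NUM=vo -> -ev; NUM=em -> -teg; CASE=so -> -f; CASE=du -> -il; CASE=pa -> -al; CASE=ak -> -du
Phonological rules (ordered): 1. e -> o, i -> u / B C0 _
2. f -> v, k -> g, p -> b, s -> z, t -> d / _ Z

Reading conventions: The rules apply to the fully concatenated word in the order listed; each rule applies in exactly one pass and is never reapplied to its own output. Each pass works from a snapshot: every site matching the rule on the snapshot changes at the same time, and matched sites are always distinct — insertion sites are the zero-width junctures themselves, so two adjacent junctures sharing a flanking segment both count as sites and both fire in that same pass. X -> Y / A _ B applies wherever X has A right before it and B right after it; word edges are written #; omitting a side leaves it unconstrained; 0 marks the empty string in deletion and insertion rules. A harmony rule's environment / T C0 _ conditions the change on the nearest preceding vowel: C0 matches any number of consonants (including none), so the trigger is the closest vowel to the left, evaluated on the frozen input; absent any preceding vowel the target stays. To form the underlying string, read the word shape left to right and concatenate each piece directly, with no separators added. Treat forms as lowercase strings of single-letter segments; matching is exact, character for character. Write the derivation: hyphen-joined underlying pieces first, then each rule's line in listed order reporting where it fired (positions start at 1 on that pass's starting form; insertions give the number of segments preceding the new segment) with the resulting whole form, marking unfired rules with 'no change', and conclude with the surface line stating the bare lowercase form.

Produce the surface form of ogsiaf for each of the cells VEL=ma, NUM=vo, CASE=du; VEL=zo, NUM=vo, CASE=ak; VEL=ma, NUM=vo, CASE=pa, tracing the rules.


cell VEL=ma, NUM=vo, CASE=du:
underlying: ogsiaf-ev-pem-il
1. e -> o, i -> u / B C0 _: fires at position(s) 4, 7: ogsuafovpemil
2. f -> v, k -> g, p -> b, s -> z, t -> d / _ Z: no change
surface: ogsuafovpemil

cell VEL=zo, NUM=vo, CASE=ak:
underlying: ogsiaf-ev-nif-du
1. e -> o, i -> u / B C0 _: fires at position(s) 4, 7: ogsuafovnifdu
2. f -> v, k -> g, p -> b, s -> z, t -> d / _ Z: fires at position(s) 11: ogsuafovnivdu
surface: ogsuafovnivdu

cell VEL=ma, NUM=vo, CASE=pa:
underlying: ogsiaf-ev-pem-al
1. e -> o, i -> u / B C0 _: fires at position(s) 4, 7: ogsuafovpemal
2. f -> v, k -> g, p -> b, s -> z, t -> d / _ Z: no change
surface: ogsuafovpemal


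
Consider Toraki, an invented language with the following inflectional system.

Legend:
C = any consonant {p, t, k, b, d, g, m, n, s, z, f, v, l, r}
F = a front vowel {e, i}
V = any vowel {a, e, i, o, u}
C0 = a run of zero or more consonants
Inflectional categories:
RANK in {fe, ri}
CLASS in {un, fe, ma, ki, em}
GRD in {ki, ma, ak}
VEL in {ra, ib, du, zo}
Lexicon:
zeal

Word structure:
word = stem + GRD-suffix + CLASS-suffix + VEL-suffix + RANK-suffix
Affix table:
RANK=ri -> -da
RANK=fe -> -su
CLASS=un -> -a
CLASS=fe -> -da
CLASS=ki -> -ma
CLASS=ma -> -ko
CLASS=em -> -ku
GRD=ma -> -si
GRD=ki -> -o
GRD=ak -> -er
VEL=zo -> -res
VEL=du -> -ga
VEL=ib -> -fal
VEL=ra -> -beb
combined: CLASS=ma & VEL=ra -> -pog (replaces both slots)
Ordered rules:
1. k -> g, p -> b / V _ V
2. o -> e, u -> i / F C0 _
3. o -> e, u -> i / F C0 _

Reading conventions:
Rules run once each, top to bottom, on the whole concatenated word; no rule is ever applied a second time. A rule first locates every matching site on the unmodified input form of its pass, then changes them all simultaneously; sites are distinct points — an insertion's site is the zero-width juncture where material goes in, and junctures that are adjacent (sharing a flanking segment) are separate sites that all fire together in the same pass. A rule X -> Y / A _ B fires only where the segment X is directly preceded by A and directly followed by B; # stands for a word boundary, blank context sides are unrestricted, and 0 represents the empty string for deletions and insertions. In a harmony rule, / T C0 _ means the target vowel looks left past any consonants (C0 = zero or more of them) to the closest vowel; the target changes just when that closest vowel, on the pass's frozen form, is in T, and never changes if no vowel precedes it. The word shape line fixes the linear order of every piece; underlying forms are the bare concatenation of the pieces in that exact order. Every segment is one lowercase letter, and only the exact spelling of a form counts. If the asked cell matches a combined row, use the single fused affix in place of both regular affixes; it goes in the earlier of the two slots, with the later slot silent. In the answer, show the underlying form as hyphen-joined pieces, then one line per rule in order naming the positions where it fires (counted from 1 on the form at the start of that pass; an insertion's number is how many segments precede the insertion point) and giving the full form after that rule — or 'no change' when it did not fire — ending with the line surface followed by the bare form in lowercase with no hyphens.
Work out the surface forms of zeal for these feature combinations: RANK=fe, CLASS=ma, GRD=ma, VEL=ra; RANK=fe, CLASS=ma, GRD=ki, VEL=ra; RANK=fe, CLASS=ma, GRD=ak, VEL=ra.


cell RANK=fe, CLASS=ma, GRD=ma, VEL=ra:
underlying: zeal-si-pog-su
1. k -> g, p -> b / V _ V: fires at position(s) 7: zealsibogsu
2. o -> e, u -> i / F C0 _: fires at position(s) 8: zealsibegsu
3. o -> e, u -> i / F C0 _: fires at position(s) 11: zealsibegsi
surface: zealsibegsi

cell RANK=fe, CLASS=ma, GRD=ki, VEL=ra:
underlying: zeal-o-pog-su
1. k -> g, p -> b / V _ V: fires at position(s) 6: zealobogsu
2. o -> e, u -> i / F C0 _: no change
3. o -> e, u -> i / F C0 _: no change
surface: zealobogsu

cell RANK=fe, CLASS=ma, GRD=ak, VEL=ra:
underlying: zeal-er-pog-su
1. k -> g, p -> b / V _ V: no change
2. o -> e, u -> i / F C0 _: fires at position(s) 8: zealerpegsu
3. o -> e, u -> i / F C0 _: fires at position(s) 11: zealerpegsi
surface: zealerpegsi


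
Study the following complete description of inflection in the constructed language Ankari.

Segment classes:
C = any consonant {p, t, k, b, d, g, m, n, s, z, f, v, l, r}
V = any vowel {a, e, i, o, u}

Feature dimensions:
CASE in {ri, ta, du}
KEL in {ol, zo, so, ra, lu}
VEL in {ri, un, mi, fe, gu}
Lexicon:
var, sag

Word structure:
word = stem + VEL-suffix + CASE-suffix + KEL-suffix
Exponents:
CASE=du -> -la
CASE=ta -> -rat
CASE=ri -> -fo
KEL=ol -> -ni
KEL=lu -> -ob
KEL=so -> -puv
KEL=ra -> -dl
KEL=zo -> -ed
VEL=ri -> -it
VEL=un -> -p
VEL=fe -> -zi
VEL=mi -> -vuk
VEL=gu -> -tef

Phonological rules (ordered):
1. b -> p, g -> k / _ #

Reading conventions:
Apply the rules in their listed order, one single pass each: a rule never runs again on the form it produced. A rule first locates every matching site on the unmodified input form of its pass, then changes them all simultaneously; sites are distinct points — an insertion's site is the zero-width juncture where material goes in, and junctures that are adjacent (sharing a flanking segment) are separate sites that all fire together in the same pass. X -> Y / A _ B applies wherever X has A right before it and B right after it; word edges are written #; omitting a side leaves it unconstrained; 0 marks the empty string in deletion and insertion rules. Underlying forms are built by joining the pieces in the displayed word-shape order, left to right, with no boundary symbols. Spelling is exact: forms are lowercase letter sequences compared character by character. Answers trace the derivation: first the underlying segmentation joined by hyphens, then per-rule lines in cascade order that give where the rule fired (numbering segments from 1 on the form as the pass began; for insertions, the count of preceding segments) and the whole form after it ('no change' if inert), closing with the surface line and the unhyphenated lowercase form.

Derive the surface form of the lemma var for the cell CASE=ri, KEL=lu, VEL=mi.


underlying: var-vuk-fo-ob
1. b -> p, g -> k / _ #: fires at position(s) 10: varvukfoop
surface: varvukfoop


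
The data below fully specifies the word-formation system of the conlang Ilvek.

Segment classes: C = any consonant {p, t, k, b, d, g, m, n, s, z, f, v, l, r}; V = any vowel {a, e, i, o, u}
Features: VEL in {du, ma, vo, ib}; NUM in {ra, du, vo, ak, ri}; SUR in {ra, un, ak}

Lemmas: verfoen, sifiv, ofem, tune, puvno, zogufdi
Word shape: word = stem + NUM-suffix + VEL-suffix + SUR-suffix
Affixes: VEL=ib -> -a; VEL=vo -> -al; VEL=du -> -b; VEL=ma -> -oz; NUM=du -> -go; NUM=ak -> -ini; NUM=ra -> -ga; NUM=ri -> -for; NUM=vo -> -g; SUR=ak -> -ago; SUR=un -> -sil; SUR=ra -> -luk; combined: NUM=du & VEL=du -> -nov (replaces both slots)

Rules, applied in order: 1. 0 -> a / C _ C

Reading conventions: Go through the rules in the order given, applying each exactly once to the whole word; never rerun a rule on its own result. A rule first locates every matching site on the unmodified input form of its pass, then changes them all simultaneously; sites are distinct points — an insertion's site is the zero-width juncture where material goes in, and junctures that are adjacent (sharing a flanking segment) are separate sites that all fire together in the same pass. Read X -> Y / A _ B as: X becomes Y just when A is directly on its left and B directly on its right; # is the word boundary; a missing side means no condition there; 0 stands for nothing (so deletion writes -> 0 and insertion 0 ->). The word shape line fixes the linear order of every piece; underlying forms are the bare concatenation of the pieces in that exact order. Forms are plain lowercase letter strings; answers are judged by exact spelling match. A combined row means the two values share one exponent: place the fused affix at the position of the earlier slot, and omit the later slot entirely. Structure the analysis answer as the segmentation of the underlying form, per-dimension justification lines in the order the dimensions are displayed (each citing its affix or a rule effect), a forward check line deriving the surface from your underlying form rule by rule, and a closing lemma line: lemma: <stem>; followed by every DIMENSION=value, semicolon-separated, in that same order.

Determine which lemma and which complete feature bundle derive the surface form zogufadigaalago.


underlying: zogufdi-ga-al-ago
VEL=vo - signalled by the affix -al
NUM=ra - signalled by the affix -ga
SUR=ak - signalled by the affix -ago
check: zogufdigaalago -> zogufadigaalago
lemma: zogufdi; VEL=vo; NUM=ra; SUR=ak


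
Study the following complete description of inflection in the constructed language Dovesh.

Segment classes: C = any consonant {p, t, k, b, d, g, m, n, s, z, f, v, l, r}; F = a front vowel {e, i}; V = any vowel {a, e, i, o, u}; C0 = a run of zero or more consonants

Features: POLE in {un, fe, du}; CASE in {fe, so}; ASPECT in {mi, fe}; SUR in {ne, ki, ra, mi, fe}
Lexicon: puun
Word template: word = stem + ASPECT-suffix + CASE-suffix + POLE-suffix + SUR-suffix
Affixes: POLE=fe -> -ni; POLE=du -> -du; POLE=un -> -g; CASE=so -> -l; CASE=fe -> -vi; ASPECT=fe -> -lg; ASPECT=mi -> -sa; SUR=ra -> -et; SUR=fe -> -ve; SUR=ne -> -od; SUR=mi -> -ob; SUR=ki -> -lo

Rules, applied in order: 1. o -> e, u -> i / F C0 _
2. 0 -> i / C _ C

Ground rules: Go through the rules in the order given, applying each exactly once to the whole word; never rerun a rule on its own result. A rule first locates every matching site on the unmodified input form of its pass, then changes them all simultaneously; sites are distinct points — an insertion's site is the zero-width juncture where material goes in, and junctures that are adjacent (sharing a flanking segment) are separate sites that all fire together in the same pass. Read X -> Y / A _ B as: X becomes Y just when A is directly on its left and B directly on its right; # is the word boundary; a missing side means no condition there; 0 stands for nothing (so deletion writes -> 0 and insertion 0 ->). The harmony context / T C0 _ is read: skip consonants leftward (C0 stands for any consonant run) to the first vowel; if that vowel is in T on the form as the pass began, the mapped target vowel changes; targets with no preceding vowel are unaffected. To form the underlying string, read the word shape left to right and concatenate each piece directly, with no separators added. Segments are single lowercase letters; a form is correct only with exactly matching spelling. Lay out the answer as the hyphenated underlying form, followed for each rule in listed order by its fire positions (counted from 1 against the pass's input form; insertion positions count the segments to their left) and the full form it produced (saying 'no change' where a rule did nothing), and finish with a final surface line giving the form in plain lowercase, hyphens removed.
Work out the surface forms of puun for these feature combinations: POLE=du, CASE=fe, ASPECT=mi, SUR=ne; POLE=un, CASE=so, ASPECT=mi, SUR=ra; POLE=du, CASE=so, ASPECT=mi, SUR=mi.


cell POLE=du, CASE=fe, ASPECT=mi, SUR=ne:
underlying: puun-sa-vi-du-od
1. o -> e, u -> i / F C0 _: fires at position(s) 10: puunsavidiod
2. 0 -> i / C _ C: inserts after position(s) 4: puunisavidiod
surface: puunisavidiod

cell POLE=un, CASE=so, ASPECT=mi, SUR=ra:
underlying: puun-sa-l-g-et
1. o -> e, u -> i / F C0 _: no change
2. 0 -> i / C _ C: inserts after position(s) 4, 7: puunisaliget
surface: puunisaliget

cell POLE=du, CASE=so, ASPECT=mi, SUR=mi:
underlying: puun-sa-l-du-ob
1. o -> e, u -> i / F C0 _: no change
2. 0 -> i / C _ C: inserts after position(s) 4, 7: puunisaliduob
surface: puunisaliduob


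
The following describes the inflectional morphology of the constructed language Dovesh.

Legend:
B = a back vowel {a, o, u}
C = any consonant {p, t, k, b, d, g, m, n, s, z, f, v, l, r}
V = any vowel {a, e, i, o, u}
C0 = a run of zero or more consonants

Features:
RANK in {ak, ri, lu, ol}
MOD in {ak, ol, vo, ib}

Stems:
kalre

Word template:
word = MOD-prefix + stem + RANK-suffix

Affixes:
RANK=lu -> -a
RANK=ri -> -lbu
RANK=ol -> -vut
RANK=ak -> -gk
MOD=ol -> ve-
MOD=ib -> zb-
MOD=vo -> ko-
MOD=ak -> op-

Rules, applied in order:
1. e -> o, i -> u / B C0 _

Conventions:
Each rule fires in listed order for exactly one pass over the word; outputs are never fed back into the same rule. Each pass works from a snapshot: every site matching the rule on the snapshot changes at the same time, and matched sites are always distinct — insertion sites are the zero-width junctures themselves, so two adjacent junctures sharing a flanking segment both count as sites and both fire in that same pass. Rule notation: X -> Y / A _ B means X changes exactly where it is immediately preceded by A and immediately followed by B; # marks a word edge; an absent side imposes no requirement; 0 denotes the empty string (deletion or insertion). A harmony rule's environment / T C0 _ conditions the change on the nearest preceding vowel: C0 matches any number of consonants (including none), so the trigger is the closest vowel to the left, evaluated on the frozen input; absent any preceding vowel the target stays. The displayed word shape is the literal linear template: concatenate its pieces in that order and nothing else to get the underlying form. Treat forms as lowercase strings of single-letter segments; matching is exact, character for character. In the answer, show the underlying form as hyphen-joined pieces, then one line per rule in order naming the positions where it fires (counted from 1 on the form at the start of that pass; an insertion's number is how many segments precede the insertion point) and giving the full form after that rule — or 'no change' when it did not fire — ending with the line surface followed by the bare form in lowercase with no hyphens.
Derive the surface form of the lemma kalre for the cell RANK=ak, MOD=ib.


underlying: zb-kalre-gk
1. e -> o, i -> u / B C0 _: fires at position(s) 7: zbkalrogk
surface: zbkalrogk


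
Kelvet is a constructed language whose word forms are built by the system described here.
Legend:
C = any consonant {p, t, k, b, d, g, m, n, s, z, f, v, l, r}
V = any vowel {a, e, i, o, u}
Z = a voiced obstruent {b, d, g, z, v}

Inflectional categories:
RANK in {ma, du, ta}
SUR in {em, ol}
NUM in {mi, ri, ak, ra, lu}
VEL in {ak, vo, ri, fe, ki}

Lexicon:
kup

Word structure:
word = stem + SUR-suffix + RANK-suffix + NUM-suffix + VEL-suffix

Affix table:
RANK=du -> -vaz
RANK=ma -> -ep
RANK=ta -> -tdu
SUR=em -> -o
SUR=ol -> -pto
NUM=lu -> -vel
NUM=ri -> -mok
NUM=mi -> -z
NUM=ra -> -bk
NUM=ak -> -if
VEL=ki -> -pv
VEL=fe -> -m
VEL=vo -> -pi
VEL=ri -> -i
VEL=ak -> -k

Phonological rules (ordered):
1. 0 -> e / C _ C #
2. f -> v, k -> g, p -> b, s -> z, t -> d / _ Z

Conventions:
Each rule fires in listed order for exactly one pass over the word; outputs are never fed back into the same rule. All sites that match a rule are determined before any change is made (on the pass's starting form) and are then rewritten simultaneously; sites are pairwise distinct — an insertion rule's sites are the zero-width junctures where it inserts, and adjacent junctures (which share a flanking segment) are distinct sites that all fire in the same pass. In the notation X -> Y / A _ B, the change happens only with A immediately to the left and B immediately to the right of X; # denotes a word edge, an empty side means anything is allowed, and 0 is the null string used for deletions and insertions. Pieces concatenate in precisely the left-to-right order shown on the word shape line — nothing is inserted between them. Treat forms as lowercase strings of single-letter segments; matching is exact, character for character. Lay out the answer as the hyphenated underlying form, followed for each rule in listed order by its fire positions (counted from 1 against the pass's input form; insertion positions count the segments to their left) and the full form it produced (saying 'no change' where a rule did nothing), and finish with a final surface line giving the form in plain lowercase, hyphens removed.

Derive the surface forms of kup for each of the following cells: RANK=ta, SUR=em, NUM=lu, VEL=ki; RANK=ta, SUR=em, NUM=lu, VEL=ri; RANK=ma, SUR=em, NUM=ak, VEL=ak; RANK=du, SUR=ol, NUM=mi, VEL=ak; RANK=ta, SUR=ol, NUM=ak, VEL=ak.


cell RANK=ta, SUR=em, NUM=lu, VEL=ki:
underlying: kup-o-tdu-vel-pv
1. 0 -> e / C _ C #: inserts after position(s) 11: kupotduvelpev
2. f -> v, k -> g, p -> b, s -> z, t -> d / _ Z: fires at position(s) 5: kupodduvelpev
surface: kupodduvelpev

cell RANK=ta, SUR=em, NUM=lu, VEL=ri:
underlying: kup-o-tdu-vel-i
1. 0 -> e / C _ C #: no change
2. f -> v, k -> g, p -> b, s -> z, t -> d / _ Z: fires at position(s) 5: kupodduveli
surface: kupodduveli

cell RANK=ma, SUR=em, NUM=ak, VEL=ak:
underlying: kup-o-ep-if-k
1. 0 -> e / C _ C #: inserts after position(s) 8: kupoepifek
2. f -> v, k -> g, p -> b, s -> z, t -> d / _ Z: no change
surface: kupoepifek

cell RANK=du, SUR=ol, NUM=mi, VEL=ak:
underlying: kup-pto-vaz-z-k
1. 0 -> e / C _ C #: inserts after position(s) 10: kupptovazzek
2. f -> v, k -> g, p -> b, s -> z, t -> d / _ Z: no change
surface: kupptovazzek

cell RANK=ta, SUR=ol, NUM=ak, VEL=ak:
underlying: kup-pto-tdu-if-k
1. 0 -> e / C _ C #: inserts after position(s) 11: kupptotduifek
2. f -> v, k -> g, p -> b, s -> z, t -> d / _ Z: fires at position(s) 7: kupptodduifek
surface: kupptodduifek


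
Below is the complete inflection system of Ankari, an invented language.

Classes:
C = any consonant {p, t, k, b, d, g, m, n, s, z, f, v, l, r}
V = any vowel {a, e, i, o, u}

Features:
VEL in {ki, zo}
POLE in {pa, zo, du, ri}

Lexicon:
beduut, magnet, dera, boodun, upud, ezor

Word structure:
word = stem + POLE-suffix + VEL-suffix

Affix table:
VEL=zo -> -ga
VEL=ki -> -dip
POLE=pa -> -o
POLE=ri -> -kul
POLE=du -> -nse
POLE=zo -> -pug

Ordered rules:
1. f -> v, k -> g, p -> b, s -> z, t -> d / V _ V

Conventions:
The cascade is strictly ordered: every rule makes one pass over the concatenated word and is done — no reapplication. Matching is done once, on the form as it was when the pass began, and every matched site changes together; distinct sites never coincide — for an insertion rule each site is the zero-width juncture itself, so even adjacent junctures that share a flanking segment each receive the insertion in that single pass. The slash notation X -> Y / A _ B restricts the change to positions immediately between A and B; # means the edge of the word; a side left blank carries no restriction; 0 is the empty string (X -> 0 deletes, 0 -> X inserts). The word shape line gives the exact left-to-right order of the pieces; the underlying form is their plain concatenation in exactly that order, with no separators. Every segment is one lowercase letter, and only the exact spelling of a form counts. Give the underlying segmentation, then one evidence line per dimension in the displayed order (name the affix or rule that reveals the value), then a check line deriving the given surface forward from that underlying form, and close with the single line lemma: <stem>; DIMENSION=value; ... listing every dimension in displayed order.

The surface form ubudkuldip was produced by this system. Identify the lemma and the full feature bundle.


underlying: upud-kul-dip
VEL=ki - signalled by the affix -dip
POLE=ri - signalled by the affix -kul
check: upudkuldip -> ubudkuldip
lemma: upud; VEL=ki; POLE=ri


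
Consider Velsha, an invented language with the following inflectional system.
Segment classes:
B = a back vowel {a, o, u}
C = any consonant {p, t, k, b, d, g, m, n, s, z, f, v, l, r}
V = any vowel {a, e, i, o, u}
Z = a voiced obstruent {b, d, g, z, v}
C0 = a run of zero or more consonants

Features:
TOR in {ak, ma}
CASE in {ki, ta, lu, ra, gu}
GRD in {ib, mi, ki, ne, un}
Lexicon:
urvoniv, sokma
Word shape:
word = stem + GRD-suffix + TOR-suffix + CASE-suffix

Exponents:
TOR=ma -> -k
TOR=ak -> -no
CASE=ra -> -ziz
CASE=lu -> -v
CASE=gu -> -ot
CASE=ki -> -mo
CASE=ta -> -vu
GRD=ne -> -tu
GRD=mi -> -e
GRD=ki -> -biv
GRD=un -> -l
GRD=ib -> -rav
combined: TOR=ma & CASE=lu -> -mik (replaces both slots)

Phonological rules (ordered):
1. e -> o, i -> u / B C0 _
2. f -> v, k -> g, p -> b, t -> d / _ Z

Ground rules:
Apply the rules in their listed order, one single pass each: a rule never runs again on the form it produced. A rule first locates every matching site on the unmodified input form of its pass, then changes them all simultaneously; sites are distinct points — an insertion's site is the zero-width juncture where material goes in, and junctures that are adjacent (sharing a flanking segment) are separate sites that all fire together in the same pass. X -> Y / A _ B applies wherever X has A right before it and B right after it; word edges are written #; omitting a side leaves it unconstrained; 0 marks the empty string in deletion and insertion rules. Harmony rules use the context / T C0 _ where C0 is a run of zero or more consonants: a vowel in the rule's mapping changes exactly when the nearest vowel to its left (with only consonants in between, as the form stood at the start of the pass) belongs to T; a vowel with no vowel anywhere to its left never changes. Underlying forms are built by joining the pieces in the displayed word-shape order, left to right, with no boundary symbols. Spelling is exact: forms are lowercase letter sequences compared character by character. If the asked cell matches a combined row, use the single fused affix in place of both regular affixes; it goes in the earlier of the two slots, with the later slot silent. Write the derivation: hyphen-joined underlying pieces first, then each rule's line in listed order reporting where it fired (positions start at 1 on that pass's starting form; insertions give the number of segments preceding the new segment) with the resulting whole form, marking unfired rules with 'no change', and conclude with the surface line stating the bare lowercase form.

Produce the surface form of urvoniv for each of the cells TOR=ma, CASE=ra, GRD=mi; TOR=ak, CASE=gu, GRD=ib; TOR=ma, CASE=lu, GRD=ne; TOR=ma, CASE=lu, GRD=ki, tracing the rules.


cell TOR=ma, CASE=ra, GRD=mi:
underlying: urvoniv-e-k-ziz
1. e -> o, i -> u / B C0 _: fires at position(s) 6: urvonuvekziz
2. f -> v, k -> g, p -> b, t -> d / _ Z: fires at position(s) 9: urvonuvegziz
surface: urvonuvegziz

cell TOR=ak, CASE=gu, GRD=ib:
underlying: urvoniv-rav-no-ot
1. e -> o, i -> u / B C0 _: fires at position(s) 6: urvonuvravnoot
2. f -> v, k -> g, p -> b, t -> d / _ Z: no change
surface: urvonuvravnoot

cell TOR=ma, CASE=lu, GRD=ne:
underlying: urvoniv-tu-mik
1. e -> o, i -> u / B C0 _: fires at position(s) 6, 11: urvonuvtumuk
2. f -> v, k -> g, p -> b, t -> d / _ Z: no change
surface: urvonuvtumuk

cell TOR=ma, CASE=lu, GRD=ki:
underlying: urvoniv-biv-mik
1. e -> o, i -> u / B C0 _: fires at position(s) 6: urvonuvbivmik
2. f -> v, k -> g, p -> b, t -> d / _ Z: no change
surface: urvonuvbivmik


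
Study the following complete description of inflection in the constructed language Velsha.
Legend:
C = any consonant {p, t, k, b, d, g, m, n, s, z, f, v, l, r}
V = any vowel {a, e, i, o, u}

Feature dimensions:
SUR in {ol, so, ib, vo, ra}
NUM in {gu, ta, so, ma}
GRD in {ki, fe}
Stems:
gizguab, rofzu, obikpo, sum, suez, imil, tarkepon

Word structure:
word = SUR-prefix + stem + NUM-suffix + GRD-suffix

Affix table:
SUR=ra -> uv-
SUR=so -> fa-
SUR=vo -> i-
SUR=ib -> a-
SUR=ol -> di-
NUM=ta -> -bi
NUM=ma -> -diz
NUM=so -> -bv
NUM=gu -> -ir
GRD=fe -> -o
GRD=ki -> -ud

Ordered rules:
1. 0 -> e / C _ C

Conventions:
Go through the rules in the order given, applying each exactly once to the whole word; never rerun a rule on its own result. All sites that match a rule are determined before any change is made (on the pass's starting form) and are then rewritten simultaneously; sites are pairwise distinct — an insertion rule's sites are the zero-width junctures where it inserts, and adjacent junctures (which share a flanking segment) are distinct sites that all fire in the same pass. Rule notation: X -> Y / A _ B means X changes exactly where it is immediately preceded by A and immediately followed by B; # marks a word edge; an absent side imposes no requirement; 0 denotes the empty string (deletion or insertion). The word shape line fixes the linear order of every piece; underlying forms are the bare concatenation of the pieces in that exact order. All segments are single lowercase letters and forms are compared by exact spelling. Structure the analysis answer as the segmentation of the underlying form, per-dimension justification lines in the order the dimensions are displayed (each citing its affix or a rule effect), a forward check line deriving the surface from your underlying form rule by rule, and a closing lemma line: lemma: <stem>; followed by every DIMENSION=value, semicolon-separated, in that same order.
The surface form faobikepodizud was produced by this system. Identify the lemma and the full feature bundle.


underlying: fa-obikpo-diz-ud
SUR=so - signalled by the affix fa-
NUM=ma - signalled by the affix -diz
GRD=ki - signalled by the affix -ud
check: faobikpodizud -> faobikepodizud
lemma: obikpo; SUR=so; NUM=ma; GRD=ki


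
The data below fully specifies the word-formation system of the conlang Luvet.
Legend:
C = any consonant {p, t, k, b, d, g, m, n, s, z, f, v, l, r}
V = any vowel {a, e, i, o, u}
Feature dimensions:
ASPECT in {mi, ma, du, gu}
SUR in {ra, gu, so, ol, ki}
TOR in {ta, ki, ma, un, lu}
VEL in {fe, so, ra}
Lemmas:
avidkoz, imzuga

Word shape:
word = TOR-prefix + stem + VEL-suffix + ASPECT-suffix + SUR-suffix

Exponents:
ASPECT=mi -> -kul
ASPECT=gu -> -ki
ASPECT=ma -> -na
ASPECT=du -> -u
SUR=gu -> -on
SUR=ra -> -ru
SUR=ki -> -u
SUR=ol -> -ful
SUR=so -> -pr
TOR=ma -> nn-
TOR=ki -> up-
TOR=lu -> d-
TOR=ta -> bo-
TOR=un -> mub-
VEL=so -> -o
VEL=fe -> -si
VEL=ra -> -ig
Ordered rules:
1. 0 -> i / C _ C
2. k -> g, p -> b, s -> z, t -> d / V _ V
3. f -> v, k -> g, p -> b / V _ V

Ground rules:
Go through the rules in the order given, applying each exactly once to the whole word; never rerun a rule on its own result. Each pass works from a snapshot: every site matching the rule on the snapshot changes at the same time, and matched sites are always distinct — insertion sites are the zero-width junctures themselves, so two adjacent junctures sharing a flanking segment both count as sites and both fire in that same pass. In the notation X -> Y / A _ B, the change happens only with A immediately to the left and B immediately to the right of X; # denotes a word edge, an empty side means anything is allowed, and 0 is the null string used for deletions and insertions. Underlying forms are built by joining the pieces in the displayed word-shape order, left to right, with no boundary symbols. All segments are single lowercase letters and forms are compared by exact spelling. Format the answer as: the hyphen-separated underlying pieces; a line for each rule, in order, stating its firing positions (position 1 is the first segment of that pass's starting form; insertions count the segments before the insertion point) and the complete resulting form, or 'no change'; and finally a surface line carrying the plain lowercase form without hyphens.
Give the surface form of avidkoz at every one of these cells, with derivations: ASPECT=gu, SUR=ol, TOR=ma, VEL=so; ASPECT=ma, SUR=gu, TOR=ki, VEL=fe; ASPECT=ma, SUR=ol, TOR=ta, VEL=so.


cell ASPECT=gu, SUR=ol, TOR=ma, VEL=so:
underlying: nn-avidkoz-o-ki-ful
1. 0 -> i / C _ C: inserts after position(s) 1, 6: ninavidikozokiful
2. k -> g, p -> b, s -> z, t -> d / V _ V: fires at position(s) 9, 13: ninavidigozogiful
3. f -> v, k -> g, p -> b / V _ V: fires at position(s) 15: ninavidigozogivul
surface: ninavidigozogivul

cell ASPECT=ma, SUR=gu, TOR=ki, VEL=fe:
underlying: up-avidkoz-si-na-on
1. 0 -> i / C _ C: inserts after position(s) 6, 9: upavidikozisinaon
2. k -> g, p -> b, s -> z, t -> d / V _ V: fires at position(s) 2, 8, 12: ubavidigozizinaon
3. f -> v, k -> g, p -> b / V _ V: no change
surface: ubavidigozizinaon

cell ASPECT=ma, SUR=ol, TOR=ta, VEL=so:
underlying: bo-avidkoz-o-na-ful
1. 0 -> i / C _ C: inserts after position(s) 6: boavidikozonaful
2. k -> g, p -> b, s -> z, t -> d / V _ V: fires at position(s) 8: boavidigozonaful
3. f -> v, k -> g, p -> b / V _ V: fires at position(s) 14: boavidigozonavul
surface: boavidigozonavul
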